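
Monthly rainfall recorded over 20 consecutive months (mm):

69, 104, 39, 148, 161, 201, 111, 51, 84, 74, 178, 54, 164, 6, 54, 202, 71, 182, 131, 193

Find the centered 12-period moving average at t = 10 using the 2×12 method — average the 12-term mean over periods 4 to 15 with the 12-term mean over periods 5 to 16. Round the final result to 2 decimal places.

Sum over 4–15: 148 + 161 + 201 + 111 + 51 + 84 + 74 + 178 + 54 + 164 + 6 + 54 = 1286
Sum over 5–16: 161 + 201 + 111 + 51 + 84 + 74 + 178 + 54 + 164 + 6 + 54 + 202 = 1340
CMA at t=10 = (1286 + 1340) / (2·12) = 2626 / 24 = 109.42

109.42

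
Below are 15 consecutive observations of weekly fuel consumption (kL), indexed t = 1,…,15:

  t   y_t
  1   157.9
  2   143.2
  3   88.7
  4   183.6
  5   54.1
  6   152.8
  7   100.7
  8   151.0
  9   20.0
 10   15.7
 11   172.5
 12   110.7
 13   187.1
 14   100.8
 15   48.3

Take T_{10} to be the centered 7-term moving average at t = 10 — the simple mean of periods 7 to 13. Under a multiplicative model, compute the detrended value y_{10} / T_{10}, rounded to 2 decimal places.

Trend T_10 = (100.7 + 151.0 + 20.0 + 15.7 + 172.5 + 110.7 + 187.1) / 7 = 757.7/7 = 108.2429
Ratio to trend: 15.7 / 108.2429 = 0.15

0.15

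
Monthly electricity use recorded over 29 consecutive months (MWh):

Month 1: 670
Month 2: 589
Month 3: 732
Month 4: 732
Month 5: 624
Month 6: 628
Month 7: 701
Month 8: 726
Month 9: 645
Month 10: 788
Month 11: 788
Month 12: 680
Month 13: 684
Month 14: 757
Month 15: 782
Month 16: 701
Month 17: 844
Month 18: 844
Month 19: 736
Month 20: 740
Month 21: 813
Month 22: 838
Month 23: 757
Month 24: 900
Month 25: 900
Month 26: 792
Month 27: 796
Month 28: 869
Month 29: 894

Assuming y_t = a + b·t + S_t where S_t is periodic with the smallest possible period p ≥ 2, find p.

First differences y_{t+1} − y_t: -81, 143, 0, -108, 4, 73, 25, -81, 143, 0, -108, 4, 73, 25, -81, 143, …
The difference pattern repeats every 7 terms and not for any smaller step, so p = 7.

7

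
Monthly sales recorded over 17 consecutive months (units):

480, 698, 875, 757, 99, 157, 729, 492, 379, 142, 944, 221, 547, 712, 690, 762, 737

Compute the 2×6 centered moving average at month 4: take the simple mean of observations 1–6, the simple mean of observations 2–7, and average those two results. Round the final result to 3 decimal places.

531.750

Sum over 1–6: 480 + 698 + 875 + 757 + 99 + 157 = 3066
Sum over 2–7: 698 + 875 + 757 + 99 + 157 + 729 = 3315
CMA at t=4 = (3066 + 3315) / (2·6) = 6381 / 12 = 531.750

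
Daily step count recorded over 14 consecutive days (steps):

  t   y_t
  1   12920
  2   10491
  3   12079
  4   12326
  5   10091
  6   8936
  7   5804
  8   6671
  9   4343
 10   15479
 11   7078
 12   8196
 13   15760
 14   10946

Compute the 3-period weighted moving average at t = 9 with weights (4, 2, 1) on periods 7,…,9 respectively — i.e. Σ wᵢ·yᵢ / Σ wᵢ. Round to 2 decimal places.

Weighted sum: 4·5804 + 2·6671 + 1·4343 = 23216 + 13342 + 4343 = 40901
Weight total: 4 + 2 + 1 = 7
WMA = 40901 / 7 = 5843.00

5843.00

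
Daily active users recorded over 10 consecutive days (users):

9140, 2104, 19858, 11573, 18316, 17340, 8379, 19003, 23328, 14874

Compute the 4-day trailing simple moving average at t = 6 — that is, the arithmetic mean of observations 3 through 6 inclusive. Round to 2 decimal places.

Sum of periods 3–6: 19858 + 11573 + 18316 + 17340 = 67087
Divide by 4: 67087 / 4 = 16771.75

16771.75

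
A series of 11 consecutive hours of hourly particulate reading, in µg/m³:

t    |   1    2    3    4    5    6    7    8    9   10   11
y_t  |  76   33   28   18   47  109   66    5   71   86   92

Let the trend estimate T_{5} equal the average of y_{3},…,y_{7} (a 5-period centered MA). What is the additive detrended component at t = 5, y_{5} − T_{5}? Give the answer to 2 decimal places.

-6.60

Trend T_5 = (28 + 18 + 47 + 109 + 66) / 5 = 268/5 = 53.6000
Detrended value: 47 − 53.6000 = -6.60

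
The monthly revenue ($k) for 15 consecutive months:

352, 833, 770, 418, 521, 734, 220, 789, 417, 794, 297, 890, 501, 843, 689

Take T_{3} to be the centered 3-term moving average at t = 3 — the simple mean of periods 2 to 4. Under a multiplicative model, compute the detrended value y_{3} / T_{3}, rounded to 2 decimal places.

Trend T_3 = (833 + 770 + 418) / 3 = 2021/3 = 673.6667
Ratio to trend: 770 / 673.6667 = 1.14

1.14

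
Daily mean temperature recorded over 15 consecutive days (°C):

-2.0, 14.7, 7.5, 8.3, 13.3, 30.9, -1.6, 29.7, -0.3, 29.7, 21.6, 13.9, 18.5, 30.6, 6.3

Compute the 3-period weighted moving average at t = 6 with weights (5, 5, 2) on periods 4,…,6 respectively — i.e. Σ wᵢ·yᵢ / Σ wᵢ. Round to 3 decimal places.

14.150

Weighted sum: 5·8.3 + 5·13.3 + 2·30.9 = 41.5 + 66.5 + 61.8 = 169.8
Weight total: 5 + 5 + 2 = 12
WMA = 169.8 / 12 = 14.150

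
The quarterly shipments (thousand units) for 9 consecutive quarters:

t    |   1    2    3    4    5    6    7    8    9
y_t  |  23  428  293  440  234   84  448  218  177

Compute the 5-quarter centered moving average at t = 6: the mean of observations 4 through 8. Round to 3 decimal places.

Sum of periods 4–8: 440 + 234 + 84 + 448 + 218 = 1424
Divide by 5: 1424 / 5 = 284.800

284.800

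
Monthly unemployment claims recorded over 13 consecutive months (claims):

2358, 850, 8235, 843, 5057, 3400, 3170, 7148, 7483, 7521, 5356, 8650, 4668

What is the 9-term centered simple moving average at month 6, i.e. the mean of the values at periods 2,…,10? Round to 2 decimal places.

Sum of periods 2–10: 850 + 8235 + 843 + 5057 + 3400 + 3170 + 7148 + 7483 + 7521 = 43707
Divide by 9: 43707 / 9 = 4856.33

4856.33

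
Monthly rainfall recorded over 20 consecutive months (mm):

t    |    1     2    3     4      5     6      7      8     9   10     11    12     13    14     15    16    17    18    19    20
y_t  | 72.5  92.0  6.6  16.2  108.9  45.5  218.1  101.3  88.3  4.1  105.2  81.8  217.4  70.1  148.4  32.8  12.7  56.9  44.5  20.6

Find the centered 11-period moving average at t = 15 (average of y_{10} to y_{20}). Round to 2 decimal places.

72.23

Sum of periods 10–20: 4.1 + 105.2 + 81.8 + 217.4 + 70.1 + 148.4 + 32.8 + 12.7 + 56.9 + 44.5 + 20.6 = 794.5
Divide by 11: 794.5 / 11 = 72.23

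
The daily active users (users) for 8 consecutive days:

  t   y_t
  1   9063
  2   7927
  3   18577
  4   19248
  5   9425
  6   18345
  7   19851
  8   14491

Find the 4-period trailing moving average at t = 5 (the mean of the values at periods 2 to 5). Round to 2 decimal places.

Sum of periods 2–5: 7927 + 18577 + 19248 + 9425 = 55177
Divide by 4: 55177 / 4 = 13794.25

13794.25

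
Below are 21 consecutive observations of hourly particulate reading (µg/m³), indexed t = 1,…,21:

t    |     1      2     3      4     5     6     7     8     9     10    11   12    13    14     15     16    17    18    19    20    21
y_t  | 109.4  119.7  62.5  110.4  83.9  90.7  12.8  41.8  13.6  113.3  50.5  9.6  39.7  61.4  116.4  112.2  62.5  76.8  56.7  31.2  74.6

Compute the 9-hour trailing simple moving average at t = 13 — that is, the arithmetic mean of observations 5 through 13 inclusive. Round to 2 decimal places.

Sum of periods 5–13: 83.9 + 90.7 + 12.8 + 41.8 + 13.6 + 113.3 + 50.5 + 9.6 + 39.7 = 455.9
Divide by 9: 455.9 / 9 = 50.66

50.66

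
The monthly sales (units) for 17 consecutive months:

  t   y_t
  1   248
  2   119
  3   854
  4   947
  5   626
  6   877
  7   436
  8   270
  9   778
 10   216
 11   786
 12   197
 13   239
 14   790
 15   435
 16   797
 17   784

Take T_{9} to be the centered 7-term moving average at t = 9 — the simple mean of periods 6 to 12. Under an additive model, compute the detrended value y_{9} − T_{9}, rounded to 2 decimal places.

269.43

Trend T_9 = (877 + 436 + 270 + 778 + 216 + 786 + 197) / 7 = 3560/7 = 508.5714
Detrended value: 778 − 508.5714 = 269.43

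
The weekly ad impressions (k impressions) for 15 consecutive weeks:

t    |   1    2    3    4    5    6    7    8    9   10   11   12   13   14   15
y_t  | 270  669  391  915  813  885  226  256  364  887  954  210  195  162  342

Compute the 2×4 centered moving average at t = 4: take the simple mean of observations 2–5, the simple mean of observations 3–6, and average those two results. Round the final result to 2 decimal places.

724.00

Sum over 2–5: 669 + 391 + 915 + 813 = 2788
Sum over 3–6: 391 + 915 + 813 + 885 = 3004
CMA at t=4 = (2788 + 3004) / (2·4) = 5792 / 8 = 724.00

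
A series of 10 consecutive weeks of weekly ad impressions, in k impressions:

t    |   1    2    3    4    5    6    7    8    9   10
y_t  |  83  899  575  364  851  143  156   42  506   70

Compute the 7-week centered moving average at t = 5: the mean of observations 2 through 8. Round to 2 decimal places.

Sum of periods 2–8: 899 + 575 + 364 + 851 + 143 + 156 + 42 = 3030
Divide by 7: 3030 / 7 = 432.86

432.86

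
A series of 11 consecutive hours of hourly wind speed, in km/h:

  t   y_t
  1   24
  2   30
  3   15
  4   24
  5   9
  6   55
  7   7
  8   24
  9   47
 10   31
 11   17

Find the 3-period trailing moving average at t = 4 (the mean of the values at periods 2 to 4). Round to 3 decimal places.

23.000

Sum of periods 2–4: 30 + 15 + 24 = 69
Divide by 3: 69 / 3 = 23.000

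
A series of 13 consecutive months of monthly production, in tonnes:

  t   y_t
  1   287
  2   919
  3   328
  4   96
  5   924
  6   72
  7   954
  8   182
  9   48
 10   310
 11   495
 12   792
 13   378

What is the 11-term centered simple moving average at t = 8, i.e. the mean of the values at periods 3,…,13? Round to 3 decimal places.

Sum of periods 3–13: 328 + 96 + 924 + 72 + 954 + 182 + 48 + 310 + 495 + 792 + 378 = 4579
Divide by 11: 4579 / 11 = 416.273

416.273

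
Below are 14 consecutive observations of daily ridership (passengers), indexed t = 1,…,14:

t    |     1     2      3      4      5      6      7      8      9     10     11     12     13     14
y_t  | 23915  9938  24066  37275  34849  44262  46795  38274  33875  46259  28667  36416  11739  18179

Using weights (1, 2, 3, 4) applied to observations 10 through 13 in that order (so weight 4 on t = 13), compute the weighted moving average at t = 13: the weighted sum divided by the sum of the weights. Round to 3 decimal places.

25979.700

Weighted sum: 1·46259 + 2·28667 + 3·36416 + 4·11739 = 46259 + 57334 + 109248 + 46956 = 259797
Weight total: 1 + 2 + 3 + 4 = 10
WMA = 259797 / 10 = 25979.700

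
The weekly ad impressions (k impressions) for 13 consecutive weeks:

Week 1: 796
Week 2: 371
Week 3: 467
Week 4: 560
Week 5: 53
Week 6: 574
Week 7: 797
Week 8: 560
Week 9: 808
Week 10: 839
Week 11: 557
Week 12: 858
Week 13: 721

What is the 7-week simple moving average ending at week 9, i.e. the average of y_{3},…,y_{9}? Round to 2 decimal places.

545.57

Sum of periods 3–9: 467 + 560 + 53 + 574 + 797 + 560 + 808 = 3819
Divide by 7: 3819 / 7 = 545.57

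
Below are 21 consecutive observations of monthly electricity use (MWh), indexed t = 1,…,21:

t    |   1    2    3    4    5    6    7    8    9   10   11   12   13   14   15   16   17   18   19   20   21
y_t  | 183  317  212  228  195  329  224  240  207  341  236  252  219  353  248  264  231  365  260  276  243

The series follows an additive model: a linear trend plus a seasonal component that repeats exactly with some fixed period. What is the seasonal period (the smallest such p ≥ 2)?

4

First differences y_{t+1} − y_t: 134, -105, 16, -33, 134, -105, 16, -33, 134, -105, …
The difference pattern repeats every 4 terms and not for any smaller step, so p = 4.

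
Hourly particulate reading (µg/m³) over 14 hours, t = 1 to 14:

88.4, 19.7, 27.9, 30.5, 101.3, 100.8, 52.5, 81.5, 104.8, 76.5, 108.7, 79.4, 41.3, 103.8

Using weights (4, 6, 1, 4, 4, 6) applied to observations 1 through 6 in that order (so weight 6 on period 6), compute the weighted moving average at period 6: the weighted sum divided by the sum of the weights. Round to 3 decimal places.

65.268

Weighted sum: 4·88.4 + 6·19.7 + 1·27.9 + 4·30.5 + 4·101.3 + 6·100.8 = 353.6 + 118.2 + 27.9 + 122.0 + 405.2 + 604.8 = 1631.7
Weight total: 4 + 6 + 1 + 4 + 4 + 6 = 25
WMA = 1631.7 / 25 = 65.268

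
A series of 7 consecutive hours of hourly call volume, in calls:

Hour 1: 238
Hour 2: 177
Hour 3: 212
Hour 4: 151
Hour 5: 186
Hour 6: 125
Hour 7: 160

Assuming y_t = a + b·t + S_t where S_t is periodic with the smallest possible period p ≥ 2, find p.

2

First differences y_{t+1} − y_t: -61, 35, -61, 35, -61, 35, …
The difference pattern repeats every 2 terms and not for any smaller step, so p = 2.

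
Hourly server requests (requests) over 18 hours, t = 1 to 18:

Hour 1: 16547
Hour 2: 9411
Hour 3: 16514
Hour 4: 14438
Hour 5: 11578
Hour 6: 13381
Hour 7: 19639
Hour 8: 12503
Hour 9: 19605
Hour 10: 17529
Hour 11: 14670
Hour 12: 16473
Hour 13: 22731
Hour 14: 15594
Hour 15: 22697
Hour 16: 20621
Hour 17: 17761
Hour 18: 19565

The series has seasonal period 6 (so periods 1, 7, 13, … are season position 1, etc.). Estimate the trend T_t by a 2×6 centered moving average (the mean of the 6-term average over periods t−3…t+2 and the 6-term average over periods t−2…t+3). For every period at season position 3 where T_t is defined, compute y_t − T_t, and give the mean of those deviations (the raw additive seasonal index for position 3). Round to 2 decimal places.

Season position 3 occurs at t = 9, 15 (where T_t is defined).
t=9: T_9 = 16478.8333; y_9 − T_9 = 19605 − 16478.8333 = 3126.1667
t=15: T_15 = 19570.5000; y_15 − T_15 = 22697 − 19570.5000 = 3126.5000
Mean deviation: (3126.1667 + 3126.5000) / 2 = 3126.33

3126.33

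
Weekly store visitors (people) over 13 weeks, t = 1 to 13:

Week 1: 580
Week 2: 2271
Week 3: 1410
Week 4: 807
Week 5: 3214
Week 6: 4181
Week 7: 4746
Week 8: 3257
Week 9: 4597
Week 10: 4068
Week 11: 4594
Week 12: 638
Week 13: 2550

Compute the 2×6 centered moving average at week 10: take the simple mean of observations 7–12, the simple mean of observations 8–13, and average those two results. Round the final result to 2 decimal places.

3467.00

Sum over 7–12: 4746 + 3257 + 4597 + 4068 + 4594 + 638 = 21900
Sum over 8–13: 3257 + 4597 + 4068 + 4594 + 638 + 2550 = 19704
CMA at t=10 = (21900 + 19704) / (2·6) = 41604 / 12 = 3467.00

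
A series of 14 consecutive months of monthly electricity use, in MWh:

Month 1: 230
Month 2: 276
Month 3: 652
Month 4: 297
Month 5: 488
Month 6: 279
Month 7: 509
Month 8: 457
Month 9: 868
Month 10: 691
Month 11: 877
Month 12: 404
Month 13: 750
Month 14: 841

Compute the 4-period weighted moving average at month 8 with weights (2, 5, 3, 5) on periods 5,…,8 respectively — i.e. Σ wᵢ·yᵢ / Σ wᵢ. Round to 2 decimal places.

412.20

Weighted sum: 2·488 + 5·279 + 3·509 + 5·457 = 976 + 1395 + 1527 + 2285 = 6183
Weight total: 2 + 5 + 3 + 5 = 15
WMA = 6183 / 15 = 412.20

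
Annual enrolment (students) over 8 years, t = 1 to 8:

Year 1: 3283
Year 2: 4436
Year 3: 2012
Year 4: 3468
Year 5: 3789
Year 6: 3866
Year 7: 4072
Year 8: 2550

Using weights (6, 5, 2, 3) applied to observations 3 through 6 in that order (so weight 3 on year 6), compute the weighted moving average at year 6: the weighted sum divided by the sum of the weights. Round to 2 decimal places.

Weighted sum: 6·2012 + 5·3468 + 2·3789 + 3·3866 = 12072 + 17340 + 7578 + 11598 = 48588
Weight total: 6 + 5 + 2 + 3 = 16
WMA = 48588 / 16 = 3036.75

3036.75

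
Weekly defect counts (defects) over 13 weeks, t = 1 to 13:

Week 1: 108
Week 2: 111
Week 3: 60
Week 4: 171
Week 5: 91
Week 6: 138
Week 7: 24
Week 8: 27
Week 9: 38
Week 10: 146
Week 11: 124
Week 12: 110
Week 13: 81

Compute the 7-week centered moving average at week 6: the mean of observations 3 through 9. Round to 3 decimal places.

78.429

Sum of periods 3–9: 60 + 171 + 91 + 138 + 24 + 27 + 38 = 549
Divide by 7: 549 / 7 = 78.429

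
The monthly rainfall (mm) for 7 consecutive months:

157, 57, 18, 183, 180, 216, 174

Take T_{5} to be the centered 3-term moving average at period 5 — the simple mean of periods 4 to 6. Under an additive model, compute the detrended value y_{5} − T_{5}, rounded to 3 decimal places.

-13.000

Trend T_5 = (183 + 180 + 216) / 3 = 579/3 = 193.00000
Detrended value: 180 − 193.00000 = -13.000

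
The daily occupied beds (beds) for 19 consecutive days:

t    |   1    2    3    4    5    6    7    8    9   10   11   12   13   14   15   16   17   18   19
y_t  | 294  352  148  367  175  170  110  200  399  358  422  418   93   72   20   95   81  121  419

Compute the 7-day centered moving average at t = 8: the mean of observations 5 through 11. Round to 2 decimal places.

Sum of periods 5–11: 175 + 170 + 110 + 200 + 399 + 358 + 422 = 1834
Divide by 7: 1834 / 7 = 262.00

262.00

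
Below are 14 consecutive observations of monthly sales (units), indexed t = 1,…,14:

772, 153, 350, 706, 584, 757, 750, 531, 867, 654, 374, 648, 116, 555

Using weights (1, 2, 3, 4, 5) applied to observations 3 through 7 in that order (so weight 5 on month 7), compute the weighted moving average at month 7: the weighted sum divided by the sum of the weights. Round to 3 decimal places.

Weighted sum: 1·350 + 2·706 + 3·584 + 4·757 + 5·750 = 350 + 1412 + 1752 + 3028 + 3750 = 10292
Weight total: 1 + 2 + 3 + 4 + 5 = 15
WMA = 10292 / 15 = 686.133

686.133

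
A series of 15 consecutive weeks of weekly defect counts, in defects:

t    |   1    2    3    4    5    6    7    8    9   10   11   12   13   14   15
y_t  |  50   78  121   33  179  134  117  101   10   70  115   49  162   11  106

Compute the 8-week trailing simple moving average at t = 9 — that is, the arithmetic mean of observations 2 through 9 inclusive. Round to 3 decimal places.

Sum of periods 2–9: 78 + 121 + 33 + 179 + 134 + 117 + 101 + 10 = 773
Divide by 8: 773 / 8 = 96.625

96.625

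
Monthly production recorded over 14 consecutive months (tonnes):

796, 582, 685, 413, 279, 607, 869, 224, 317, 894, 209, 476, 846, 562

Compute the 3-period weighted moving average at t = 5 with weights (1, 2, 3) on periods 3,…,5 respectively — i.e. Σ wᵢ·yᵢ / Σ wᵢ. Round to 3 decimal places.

391.333

Weighted sum: 1·685 + 2·413 + 3·279 = 685 + 826 + 837 = 2348
Weight total: 1 + 2 + 3 = 6
WMA = 2348 / 6 = 391.333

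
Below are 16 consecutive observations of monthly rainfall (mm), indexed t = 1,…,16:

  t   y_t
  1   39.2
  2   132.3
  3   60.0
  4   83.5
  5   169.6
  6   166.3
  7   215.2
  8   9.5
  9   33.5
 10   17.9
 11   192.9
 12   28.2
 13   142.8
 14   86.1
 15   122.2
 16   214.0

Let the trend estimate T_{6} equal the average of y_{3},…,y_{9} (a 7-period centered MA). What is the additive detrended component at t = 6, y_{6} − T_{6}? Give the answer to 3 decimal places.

Trend T_6 = (60.0 + 83.5 + 169.6 + 166.3 + 215.2 + 9.5 + 33.5) / 7 = 737.6/7 = 105.37143
Detrended value: 166.3 − 105.37143 = 60.929

60.929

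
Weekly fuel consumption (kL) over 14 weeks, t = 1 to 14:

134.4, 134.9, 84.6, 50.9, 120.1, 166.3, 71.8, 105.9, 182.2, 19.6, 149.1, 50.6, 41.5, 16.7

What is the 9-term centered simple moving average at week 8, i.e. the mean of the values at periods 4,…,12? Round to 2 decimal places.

Sum of periods 4–12: 50.9 + 120.1 + 166.3 + 71.8 + 105.9 + 182.2 + 19.6 + 149.1 + 50.6 = 916.5
Divide by 9: 916.5 / 9 = 101.83

101.83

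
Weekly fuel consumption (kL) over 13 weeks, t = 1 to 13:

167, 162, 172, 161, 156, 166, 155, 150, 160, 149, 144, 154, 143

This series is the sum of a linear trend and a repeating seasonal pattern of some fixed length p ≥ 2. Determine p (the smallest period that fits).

3

First differences y_{t+1} − y_t: -5, 10, -11, -5, 10, -11, -5, 10, …
The difference pattern repeats every 3 terms and not for any smaller step, so p = 3.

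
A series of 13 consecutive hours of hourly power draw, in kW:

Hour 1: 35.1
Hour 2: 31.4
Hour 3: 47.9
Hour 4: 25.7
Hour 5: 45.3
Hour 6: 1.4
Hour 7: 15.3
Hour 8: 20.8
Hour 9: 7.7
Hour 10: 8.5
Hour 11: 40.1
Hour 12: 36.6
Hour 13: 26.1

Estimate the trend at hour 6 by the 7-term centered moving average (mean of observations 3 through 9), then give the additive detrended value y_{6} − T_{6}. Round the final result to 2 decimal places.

-22.04

Trend T_6 = (47.9 + 25.7 + 45.3 + 1.4 + 15.3 + 20.8 + 7.7) / 7 = 164.1/7 = 23.4429
Detrended value: 1.4 − 23.4429 = -22.04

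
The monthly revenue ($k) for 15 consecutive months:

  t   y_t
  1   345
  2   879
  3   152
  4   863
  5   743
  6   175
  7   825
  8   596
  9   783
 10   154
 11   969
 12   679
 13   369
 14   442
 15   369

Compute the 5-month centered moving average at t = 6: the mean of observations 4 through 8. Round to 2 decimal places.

640.40

Sum of periods 4–8: 863 + 743 + 175 + 825 + 596 = 3202
Divide by 5: 3202 / 5 = 640.40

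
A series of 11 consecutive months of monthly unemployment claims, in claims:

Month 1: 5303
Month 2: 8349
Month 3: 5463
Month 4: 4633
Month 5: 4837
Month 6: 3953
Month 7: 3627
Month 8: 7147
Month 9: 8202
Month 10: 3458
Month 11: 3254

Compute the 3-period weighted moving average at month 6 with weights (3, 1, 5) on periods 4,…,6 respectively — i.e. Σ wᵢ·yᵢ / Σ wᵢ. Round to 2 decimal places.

Weighted sum: 3·4633 + 1·4837 + 5·3953 = 13899 + 4837 + 19765 = 38501
Weight total: 3 + 1 + 5 = 9
WMA = 38501 / 9 = 4277.89

4277.89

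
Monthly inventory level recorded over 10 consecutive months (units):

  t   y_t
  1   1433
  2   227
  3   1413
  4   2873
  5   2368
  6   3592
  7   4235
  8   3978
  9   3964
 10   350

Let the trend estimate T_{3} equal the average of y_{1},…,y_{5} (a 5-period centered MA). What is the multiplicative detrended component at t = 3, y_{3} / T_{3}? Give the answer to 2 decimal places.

Trend T_3 = (1433 + 227 + 1413 + 2873 + 2368) / 5 = 8314/5 = 1662.8000
Ratio to trend: 1413 / 1662.8000 = 0.85

0.85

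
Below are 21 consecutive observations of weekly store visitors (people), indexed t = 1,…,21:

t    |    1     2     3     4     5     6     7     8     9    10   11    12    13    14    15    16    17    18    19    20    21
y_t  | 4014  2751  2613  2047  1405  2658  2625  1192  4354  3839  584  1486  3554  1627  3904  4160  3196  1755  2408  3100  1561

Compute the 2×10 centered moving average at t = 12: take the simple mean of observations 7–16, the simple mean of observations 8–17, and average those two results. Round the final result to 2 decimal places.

Sum over 7–16: 2625 + 1192 + 4354 + 3839 + 584 + 1486 + 3554 + 1627 + 3904 + 4160 = 27325
Sum over 8–17: 1192 + 4354 + 3839 + 584 + 1486 + 3554 + 1627 + 3904 + 4160 + 3196 = 27896
CMA at t=12 = (27325 + 27896) / (2·10) = 55221 / 20 = 2761.05

2761.05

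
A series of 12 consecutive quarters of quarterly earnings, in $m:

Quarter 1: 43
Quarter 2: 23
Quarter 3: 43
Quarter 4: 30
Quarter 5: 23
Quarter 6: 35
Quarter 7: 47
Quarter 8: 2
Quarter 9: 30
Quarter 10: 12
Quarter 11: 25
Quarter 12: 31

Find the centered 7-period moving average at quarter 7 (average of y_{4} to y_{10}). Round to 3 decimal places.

Sum of periods 4–10: 30 + 23 + 35 + 47 + 2 + 30 + 12 = 179
Divide by 7: 179 / 7 = 25.571

25.571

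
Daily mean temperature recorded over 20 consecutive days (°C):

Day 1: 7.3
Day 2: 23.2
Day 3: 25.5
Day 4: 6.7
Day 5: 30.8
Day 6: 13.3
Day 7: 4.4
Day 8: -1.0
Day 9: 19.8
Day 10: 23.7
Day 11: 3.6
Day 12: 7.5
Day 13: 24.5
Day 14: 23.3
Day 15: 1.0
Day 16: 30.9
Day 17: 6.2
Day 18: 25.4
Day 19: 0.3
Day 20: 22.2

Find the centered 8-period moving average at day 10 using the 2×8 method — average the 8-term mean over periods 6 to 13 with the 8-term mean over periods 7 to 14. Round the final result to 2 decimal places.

Sum over 6–13: 13.3 + 4.4 + (-1.0) + 19.8 + 23.7 + 3.6 + 7.5 + 24.5 = 95.8
Sum over 7–14: 4.4 + (-1.0) + 19.8 + 23.7 + 3.6 + 7.5 + 24.5 + 23.3 = 105.8
CMA at t=10 = (95.8 + 105.8) / (2·8) = 201.6 / 16 = 12.60

12.60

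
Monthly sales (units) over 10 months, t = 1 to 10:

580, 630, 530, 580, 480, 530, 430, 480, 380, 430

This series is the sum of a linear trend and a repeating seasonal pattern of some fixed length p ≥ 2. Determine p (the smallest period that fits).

First differences y_{t+1} − y_t: 50, -100, 50, -100, 50, -100, …
The difference pattern repeats every 2 terms and not for any smaller step, so p = 2.

2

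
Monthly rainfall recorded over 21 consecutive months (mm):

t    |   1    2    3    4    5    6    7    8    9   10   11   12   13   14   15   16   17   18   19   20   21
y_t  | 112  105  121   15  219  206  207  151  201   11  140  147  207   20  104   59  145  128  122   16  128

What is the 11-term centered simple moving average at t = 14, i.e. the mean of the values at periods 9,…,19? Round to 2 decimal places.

Sum of periods 9–19: 201 + 11 + 140 + 147 + 207 + 20 + 104 + 59 + 145 + 128 + 122 = 1284
Divide by 11: 1284 / 11 = 116.73

116.73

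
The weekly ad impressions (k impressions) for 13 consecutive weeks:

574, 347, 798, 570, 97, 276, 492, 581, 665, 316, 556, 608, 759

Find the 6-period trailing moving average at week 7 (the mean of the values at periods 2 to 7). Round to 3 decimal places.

Sum of periods 2–7: 347 + 798 + 570 + 97 + 276 + 492 = 2580
Divide by 6: 2580 / 6 = 430.000

430.000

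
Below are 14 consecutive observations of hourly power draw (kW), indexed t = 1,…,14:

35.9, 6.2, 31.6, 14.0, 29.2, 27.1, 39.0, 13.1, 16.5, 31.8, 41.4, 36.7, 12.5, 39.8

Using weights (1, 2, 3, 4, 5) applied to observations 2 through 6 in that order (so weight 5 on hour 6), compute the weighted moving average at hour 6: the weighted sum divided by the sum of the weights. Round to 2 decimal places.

Weighted sum: 1·6.2 + 2·31.6 + 3·14.0 + 4·29.2 + 5·27.1 = 6.2 + 63.2 + 42.0 + 116.8 + 135.5 = 363.7
Weight total: 1 + 2 + 3 + 4 + 5 = 15
WMA = 363.7 / 15 = 24.25

24.25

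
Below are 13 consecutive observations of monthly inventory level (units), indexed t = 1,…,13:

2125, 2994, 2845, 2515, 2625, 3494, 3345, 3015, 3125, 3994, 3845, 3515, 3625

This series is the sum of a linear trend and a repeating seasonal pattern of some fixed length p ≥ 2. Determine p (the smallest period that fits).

First differences y_{t+1} − y_t: 869, -149, -330, 110, 869, -149, -330, 110, 869, -149, …
The difference pattern repeats every 4 terms and not for any smaller step, so p = 4.

4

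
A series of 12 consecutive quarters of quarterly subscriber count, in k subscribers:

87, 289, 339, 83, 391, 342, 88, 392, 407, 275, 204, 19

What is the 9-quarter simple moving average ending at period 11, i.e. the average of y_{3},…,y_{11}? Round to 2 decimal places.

280.11

Sum of periods 3–11: 339 + 83 + 391 + 342 + 88 + 392 + 407 + 275 + 204 = 2521
Divide by 9: 2521 / 9 = 280.11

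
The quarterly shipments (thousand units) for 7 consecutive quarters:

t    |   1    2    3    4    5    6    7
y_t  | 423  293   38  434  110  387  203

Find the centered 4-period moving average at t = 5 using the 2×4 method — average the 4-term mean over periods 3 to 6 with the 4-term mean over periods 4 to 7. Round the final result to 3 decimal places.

262.875

Sum over 3–6: 38 + 434 + 110 + 387 = 969
Sum over 4–7: 434 + 110 + 387 + 203 = 1134
CMA at t=5 = (969 + 1134) / (2·4) = 2103 / 8 = 262.875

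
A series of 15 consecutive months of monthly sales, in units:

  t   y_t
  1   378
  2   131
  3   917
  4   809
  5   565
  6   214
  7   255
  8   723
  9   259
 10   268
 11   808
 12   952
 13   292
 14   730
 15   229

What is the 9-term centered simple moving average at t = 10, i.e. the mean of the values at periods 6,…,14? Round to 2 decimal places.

500.11

Sum of periods 6–14: 214 + 255 + 723 + 259 + 268 + 808 + 952 + 292 + 730 = 4501
Divide by 9: 4501 / 9 = 500.11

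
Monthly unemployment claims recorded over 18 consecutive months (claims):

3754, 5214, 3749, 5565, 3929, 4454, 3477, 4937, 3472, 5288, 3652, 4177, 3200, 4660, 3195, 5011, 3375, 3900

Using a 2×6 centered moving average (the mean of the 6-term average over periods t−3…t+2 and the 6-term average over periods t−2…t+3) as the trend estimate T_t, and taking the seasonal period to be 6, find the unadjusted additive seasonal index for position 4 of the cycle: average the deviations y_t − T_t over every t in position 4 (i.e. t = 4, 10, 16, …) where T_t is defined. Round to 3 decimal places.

1143.917

Season position 4 occurs at t = 4, 10 (where T_t is defined).
t=4: T_4 = 4421.08333; y_4 − T_4 = 5565 − 4421.08333 = 1143.91667
t=10: T_10 = 4144.08333; y_10 − T_10 = 5288 − 4144.08333 = 1143.91667
Mean deviation: (1143.91667 + 1143.91667) / 2 = 1143.917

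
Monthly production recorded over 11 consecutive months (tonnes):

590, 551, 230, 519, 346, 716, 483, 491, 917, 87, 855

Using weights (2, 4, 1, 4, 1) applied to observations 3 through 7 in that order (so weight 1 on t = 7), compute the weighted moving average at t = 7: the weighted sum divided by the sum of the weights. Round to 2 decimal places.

Weighted sum: 2·230 + 4·519 + 1·346 + 4·716 + 1·483 = 460 + 2076 + 346 + 2864 + 483 = 6229
Weight total: 2 + 4 + 1 + 4 + 1 = 12
WMA = 6229 / 12 = 519.08

519.08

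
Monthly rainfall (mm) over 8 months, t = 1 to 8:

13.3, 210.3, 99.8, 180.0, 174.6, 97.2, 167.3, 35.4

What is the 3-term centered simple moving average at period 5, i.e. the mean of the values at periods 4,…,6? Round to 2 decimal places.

Sum of periods 4–6: 180.0 + 174.6 + 97.2 = 451.8
Divide by 3: 451.8 / 3 = 150.60

150.60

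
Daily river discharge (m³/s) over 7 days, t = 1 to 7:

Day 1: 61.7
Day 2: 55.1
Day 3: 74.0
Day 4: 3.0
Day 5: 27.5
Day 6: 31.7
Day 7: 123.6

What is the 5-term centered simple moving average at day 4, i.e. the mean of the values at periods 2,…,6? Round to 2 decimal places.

Sum of periods 2–6: 55.1 + 74.0 + 3.0 + 27.5 + 31.7 = 191.3
Divide by 5: 191.3 / 5 = 38.26

38.26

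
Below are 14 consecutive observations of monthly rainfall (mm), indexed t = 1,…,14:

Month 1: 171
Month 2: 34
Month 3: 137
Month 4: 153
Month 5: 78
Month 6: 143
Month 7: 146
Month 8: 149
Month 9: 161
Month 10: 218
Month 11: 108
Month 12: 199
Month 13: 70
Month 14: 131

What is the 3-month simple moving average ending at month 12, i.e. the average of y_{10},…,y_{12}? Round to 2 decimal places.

175.00

Sum of periods 10–12: 218 + 108 + 199 = 525
Divide by 3: 525 / 3 = 175.00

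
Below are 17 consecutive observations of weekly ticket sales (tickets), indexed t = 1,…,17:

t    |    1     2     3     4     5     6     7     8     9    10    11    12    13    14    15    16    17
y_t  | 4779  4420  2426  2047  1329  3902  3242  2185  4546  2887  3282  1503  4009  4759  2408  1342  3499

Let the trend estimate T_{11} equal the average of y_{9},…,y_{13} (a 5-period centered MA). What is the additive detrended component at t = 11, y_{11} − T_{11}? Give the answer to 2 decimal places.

36.60

Trend T_11 = (4546 + 2887 + 3282 + 1503 + 4009) / 5 = 16227/5 = 3245.4000
Detrended value: 3282 − 3245.4000 = 36.60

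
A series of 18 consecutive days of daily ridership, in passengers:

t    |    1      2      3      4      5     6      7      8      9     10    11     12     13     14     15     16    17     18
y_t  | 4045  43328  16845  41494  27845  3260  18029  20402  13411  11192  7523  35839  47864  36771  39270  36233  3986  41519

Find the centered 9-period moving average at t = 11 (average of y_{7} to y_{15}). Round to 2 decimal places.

25589.00

Sum of periods 7–15: 18029 + 20402 + 13411 + 11192 + 7523 + 35839 + 47864 + 36771 + 39270 = 230301
Divide by 9: 230301 / 9 = 25589.00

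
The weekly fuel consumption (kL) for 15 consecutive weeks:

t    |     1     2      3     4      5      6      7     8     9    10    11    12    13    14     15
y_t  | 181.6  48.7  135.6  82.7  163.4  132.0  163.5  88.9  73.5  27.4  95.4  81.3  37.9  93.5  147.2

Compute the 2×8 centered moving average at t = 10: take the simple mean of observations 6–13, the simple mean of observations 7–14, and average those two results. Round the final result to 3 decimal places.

Sum over 6–13: 132.0 + 163.5 + 88.9 + 73.5 + 27.4 + 95.4 + 81.3 + 37.9 = 699.9
Sum over 7–14: 163.5 + 88.9 + 73.5 + 27.4 + 95.4 + 81.3 + 37.9 + 93.5 = 661.4
CMA at t=10 = (699.9 + 661.4) / (2·8) = 1361.3 / 16 = 85.081

85.081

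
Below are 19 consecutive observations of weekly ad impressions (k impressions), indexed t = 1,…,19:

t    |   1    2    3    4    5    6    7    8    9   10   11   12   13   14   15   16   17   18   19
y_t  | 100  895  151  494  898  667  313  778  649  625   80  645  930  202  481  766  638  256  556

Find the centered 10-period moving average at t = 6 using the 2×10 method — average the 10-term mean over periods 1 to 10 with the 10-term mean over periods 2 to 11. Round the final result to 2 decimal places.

556.00

Sum over 1–10: 100 + 895 + 151 + 494 + 898 + 667 + 313 + 778 + 649 + 625 = 5570
Sum over 2–11: 895 + 151 + 494 + 898 + 667 + 313 + 778 + 649 + 625 + 80 = 5550
CMA at t=6 = (5570 + 5550) / (2·10) = 11120 / 20 = 556.00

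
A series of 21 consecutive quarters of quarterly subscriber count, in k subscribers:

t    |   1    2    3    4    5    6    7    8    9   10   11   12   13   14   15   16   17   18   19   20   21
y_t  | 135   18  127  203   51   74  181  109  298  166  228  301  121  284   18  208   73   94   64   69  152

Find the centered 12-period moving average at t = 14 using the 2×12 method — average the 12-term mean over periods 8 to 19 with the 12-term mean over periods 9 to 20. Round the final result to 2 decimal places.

Sum over 8–19: 109 + 298 + 166 + 228 + 301 + 121 + 284 + 18 + 208 + 73 + 94 + 64 = 1964
Sum over 9–20: 298 + 166 + 228 + 301 + 121 + 284 + 18 + 208 + 73 + 94 + 64 + 69 = 1924
CMA at t=14 = (1964 + 1924) / (2·12) = 3888 / 24 = 162.00

162.00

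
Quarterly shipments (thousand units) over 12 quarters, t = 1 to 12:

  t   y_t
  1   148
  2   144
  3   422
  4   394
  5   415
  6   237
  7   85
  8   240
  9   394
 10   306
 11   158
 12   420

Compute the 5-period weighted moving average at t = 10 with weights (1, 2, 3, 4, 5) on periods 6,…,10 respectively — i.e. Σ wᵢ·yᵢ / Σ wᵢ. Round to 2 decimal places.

282.20

Weighted sum: 1·237 + 2·85 + 3·240 + 4·394 + 5·306 = 237 + 170 + 720 + 1576 + 1530 = 4233
Weight total: 1 + 2 + 3 + 4 + 5 = 15
WMA = 4233 / 15 = 282.20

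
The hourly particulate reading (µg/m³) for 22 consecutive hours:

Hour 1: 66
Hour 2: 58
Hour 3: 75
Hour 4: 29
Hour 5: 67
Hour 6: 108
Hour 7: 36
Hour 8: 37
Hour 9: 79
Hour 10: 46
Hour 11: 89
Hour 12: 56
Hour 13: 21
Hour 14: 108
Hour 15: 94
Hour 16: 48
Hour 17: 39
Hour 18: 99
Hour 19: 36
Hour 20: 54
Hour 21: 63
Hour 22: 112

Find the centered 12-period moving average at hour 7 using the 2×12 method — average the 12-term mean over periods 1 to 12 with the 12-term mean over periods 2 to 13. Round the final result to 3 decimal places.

60.292

Sum over 1–12: 66 + 58 + 75 + 29 + 67 + 108 + 36 + 37 + 79 + 46 + 89 + 56 = 746
Sum over 2–13: 58 + 75 + 29 + 67 + 108 + 36 + 37 + 79 + 46 + 89 + 56 + 21 = 701
CMA at t=7 = (746 + 701) / (2·12) = 1447 / 24 = 60.292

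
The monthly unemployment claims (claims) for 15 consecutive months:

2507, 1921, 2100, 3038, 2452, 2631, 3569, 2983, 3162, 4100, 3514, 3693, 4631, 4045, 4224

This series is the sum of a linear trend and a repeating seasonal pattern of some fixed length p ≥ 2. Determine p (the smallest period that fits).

3

First differences y_{t+1} − y_t: -586, 179, 938, -586, 179, 938, -586, 179, …
The difference pattern repeats every 3 terms and not for any smaller step, so p = 3.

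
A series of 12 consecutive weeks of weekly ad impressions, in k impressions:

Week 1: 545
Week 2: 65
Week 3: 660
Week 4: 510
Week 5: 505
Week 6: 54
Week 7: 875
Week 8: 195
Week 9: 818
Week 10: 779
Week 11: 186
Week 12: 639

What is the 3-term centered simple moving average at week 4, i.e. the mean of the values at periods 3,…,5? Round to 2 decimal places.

558.33

Sum of periods 3–5: 660 + 510 + 505 = 1675
Divide by 3: 1675 / 3 = 558.33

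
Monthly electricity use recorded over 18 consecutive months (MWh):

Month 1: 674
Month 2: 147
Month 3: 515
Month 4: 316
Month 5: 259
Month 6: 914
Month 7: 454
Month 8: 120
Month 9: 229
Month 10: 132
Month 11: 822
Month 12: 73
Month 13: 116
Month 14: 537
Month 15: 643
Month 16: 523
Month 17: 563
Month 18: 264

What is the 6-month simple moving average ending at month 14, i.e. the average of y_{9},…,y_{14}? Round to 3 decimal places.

318.167

Sum of periods 9–14: 229 + 132 + 822 + 73 + 116 + 537 = 1909
Divide by 6: 1909 / 6 = 318.167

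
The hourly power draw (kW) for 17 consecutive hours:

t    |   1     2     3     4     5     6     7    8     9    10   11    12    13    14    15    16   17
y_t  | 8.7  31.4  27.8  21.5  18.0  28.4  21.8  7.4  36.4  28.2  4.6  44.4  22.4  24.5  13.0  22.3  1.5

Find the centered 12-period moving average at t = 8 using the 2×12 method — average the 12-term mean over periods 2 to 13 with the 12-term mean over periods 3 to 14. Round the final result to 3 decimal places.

24.071

Sum over 2–13: 31.4 + 27.8 + 21.5 + 18.0 + 28.4 + 21.8 + 7.4 + 36.4 + 28.2 + 4.6 + 44.4 + 22.4 = 292.3
Sum over 3–14: 27.8 + 21.5 + 18.0 + 28.4 + 21.8 + 7.4 + 36.4 + 28.2 + 4.6 + 44.4 + 22.4 + 24.5 = 285.4
CMA at t=8 = (292.3 + 285.4) / (2·12) = 577.7 / 24 = 24.071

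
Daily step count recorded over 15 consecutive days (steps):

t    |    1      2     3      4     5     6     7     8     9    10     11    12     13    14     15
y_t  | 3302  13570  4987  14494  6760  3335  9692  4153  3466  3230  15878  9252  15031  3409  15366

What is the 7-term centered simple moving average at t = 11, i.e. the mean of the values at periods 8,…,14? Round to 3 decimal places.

Sum of periods 8–14: 4153 + 3466 + 3230 + 15878 + 9252 + 15031 + 3409 = 54419
Divide by 7: 54419 / 7 = 7774.143

7774.143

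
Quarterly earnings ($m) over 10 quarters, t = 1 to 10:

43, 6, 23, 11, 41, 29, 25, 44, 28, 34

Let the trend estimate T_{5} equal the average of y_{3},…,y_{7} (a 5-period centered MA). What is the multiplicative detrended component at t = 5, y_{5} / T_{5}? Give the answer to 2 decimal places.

1.59

Trend T_5 = (23 + 11 + 41 + 29 + 25) / 5 = 129/5 = 25.8000
Ratio to trend: 41 / 25.8000 = 1.59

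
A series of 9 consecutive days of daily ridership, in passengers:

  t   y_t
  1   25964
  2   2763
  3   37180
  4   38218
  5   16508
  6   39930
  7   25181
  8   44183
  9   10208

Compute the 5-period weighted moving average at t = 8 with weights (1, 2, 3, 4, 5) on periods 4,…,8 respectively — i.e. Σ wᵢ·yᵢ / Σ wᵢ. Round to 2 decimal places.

Weighted sum: 1·38218 + 2·16508 + 3·39930 + 4·25181 + 5·44183 = 38218 + 33016 + 119790 + 100724 + 220915 = 512663
Weight total: 1 + 2 + 3 + 4 + 5 = 15
WMA = 512663 / 15 = 34177.53

34177.53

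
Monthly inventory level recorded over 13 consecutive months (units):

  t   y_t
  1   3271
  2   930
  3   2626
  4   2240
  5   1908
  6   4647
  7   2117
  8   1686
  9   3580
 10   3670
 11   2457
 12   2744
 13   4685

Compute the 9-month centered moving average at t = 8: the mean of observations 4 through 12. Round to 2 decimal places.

2783.22

Sum of periods 4–12: 2240 + 1908 + 4647 + 2117 + 1686 + 3580 + 3670 + 2457 + 2744 = 25049
Divide by 9: 25049 / 9 = 2783.22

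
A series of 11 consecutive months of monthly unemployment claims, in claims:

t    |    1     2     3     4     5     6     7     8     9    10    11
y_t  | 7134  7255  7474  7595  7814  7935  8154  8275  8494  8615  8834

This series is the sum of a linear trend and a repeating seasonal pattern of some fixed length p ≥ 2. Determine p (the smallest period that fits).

First differences y_{t+1} − y_t: 121, 219, 121, 219, 121, 219, …
The difference pattern repeats every 2 terms and not for any smaller step, so p = 2.

2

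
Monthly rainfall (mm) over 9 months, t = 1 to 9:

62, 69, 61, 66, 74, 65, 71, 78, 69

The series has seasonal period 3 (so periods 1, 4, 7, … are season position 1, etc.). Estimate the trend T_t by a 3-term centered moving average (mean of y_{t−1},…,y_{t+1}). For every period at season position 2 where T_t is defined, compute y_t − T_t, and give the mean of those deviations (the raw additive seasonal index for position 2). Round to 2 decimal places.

5.33

Season position 2 occurs at t = 2, 5, 8 (where T_t is defined).
t=2: T_2 = 64.0000; y_2 − T_2 = 69 − 64.0000 = 5.0000
t=5: T_5 = 68.3333; y_5 − T_5 = 74 − 68.3333 = 5.6667
t=8: T_8 = 72.6667; y_8 − T_8 = 78 − 72.6667 = 5.3333
Mean deviation: (5.0000 + 5.6667 + 5.3333) / 3 = 5.33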